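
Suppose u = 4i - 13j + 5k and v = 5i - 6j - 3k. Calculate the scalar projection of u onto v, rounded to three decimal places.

9.920

u · v = 4·5 + (-13)·(-6) + 5·(-3) = 20 + 78 - 15 = 83
|v| = √(25 + 36 + 9) = √70 ≈ 8.3666
comp_v u = 83 / √70 ≈ 9.920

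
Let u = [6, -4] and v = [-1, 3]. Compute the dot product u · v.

u · v = 6·(-1) + (-4)·3 = -6 - 12 = -18

-18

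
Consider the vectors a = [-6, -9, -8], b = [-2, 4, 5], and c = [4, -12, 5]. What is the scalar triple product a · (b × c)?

b × c:
i: 4·5 - 5·(-12) = 20 - (-60) = 80
j: 5·4 - (-2)·5 = 20 - (-10) = 30
k: (-2)·(-12) - 4·4 = 24 - 16 = 8
b × c = (80, 30, 8)
a · (b × c) = (-6)·80 + (-9)·30 + (-8)·8 = -480 - 270 - 64 = -814

-814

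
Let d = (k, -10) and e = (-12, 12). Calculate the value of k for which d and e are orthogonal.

-10

d · e = k·(-12) + (-10)·12 = -120 - 12k
Set equal to 0: -12k = 120, so k = -10.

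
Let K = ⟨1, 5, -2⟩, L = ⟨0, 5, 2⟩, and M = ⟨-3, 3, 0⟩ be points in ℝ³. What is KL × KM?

KL = (-1, 0, 4)
KM = (-4, -2, 2)
i: 0·2 - 4·(-2) = 0 - (-8) = 8
j: 4·(-4) - (-1)·2 = -16 - (-2) = -14
k: (-1)·(-2) - 0·(-4) = 2 - 0 = 2
KL × KM = (8, -14, 2)

(8, -14, 2)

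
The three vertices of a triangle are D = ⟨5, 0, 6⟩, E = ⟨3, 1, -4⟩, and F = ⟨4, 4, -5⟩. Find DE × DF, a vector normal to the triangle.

(29, -12, -7)

DE = (-2, 1, -10)
DF = (-1, 4, -11)
i: 1·(-11) - (-10)·4 = -11 - (-40) = 29
j: (-10)·(-1) - (-2)·(-11) = 10 - 22 = -12
k: (-2)·4 - 1·(-1) = -8 - (-1) = -7
DE × DF = (29, -12, -7)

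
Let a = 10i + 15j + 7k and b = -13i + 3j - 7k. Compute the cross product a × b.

i: 15·(-7) - 7·3 = -105 - 21 = -126
j: 7·(-13) - 10·(-7) = -91 - (-70) = -21
k: 10·3 - 15·(-13) = 30 - (-195) = 225
a × b = (-126, -21, 225)

(-126, -21, 225)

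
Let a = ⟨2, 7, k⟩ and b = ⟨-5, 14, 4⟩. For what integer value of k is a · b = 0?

a · b = 2·(-5) + 7·14 + k·4 = 88 + 4k
Set equal to 0: 4k = -88, so k = -22.

-22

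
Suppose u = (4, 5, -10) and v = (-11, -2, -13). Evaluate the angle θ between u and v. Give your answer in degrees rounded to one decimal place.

u · v = 4·(-11) + 5·(-2) + (-10)·(-13) = -44 - 10 + 130 = 76
|u|² = 16 + 25 + 100 = 141,  |u| = √141 ≈ 11.874342
|v|² = 121 + 4 + 169 = 294,  |v| = √294 ≈ 17.146428
cos θ = 76 / (11.874342 · 17.146428) ≈ 0.37328
θ = arccos(0.37328) ≈ 68.1°

68.1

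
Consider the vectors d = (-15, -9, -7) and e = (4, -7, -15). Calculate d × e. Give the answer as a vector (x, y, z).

i: (-9)·(-15) - (-7)·(-7) = 135 - 49 = 86
j: (-7)·4 - (-15)·(-15) = -28 - 225 = -253
k: (-15)·(-7) - (-9)·4 = 105 - (-36) = 141
d × e = (86, -253, 141)

(86, -253, 141)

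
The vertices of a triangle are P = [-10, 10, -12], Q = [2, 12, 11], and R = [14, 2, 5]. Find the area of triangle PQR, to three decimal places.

217.580

PQ = (12, 2, 23),  PR = (24, -8, 17)
i: 2·17 - 23·(-8) = 34 - (-184) = 218
j: 23·24 - 12·17 = 552 - 204 = 348
k: 12·(-8) - 2·24 = -96 - 48 = -144
PQ × PR = (218, 348, -144)
|PQ × PR| = √189364 ≈ 435.1597
area = ½ · 435.1597 ≈ 217.580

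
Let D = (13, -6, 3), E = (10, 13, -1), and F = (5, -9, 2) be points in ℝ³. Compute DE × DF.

DE = (-3, 19, -4)
DF = (-8, -3, -1)
i: 19·(-1) - (-4)·(-3) = -19 - 12 = -31
j: (-4)·(-8) - (-3)·(-1) = 32 - 3 = 29
k: (-3)·(-3) - 19·(-8) = 9 - (-152) = 161
DE × DF = (-31, 29, 161)

(-31, 29, 161)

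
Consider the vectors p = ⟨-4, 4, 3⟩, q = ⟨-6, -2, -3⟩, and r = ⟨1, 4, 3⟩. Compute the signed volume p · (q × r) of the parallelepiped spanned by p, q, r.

q × r:
i: (-2)·3 - (-3)·4 = -6 - (-12) = 6
j: (-3)·1 - (-6)·3 = -3 - (-18) = 15
k: (-6)·4 - (-2)·1 = -24 - (-2) = -22
q × r = (6, 15, -22)
p · (q × r) = (-4)·6 + 4·15 + 3·(-22) = -24 + 60 - 66 = -30

-30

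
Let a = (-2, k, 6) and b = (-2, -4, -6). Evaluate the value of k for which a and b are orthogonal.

-8

a · b = (-2)·(-2) + k·(-4) + 6·(-6) = -32 - 4k
Set equal to 0: -4k = 32, so k = -8.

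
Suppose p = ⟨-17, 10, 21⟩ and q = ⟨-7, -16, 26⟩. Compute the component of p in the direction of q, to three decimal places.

p · q = (-17)·(-7) + 10·(-16) + 21·26 = 119 - 160 + 546 = 505
|q| = √(49 + 256 + 676) = √981 ≈ 31.3209
comp_q p = 505 / √981 ≈ 16.123

16.123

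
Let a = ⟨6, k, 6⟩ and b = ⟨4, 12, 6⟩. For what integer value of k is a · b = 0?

a · b = 6·4 + k·12 + 6·6 = 60 + 12k
Set equal to 0: 12k = -60, so k = -5.

-5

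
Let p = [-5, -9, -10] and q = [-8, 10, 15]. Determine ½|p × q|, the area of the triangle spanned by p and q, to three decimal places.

100.167

i: (-9)·15 - (-10)·10 = -135 - (-100) = -35
j: (-10)·(-8) - (-5)·15 = 80 - (-75) = 155
k: (-5)·10 - (-9)·(-8) = -50 - 72 = -122
p × q = (-35, 155, -122)
|p × q| = √((-35)² + 155² + (-122)²) = √40134 ≈ 200.3347
area = ½ · 200.3347 ≈ 100.167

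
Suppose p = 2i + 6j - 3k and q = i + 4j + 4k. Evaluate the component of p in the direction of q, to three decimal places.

p · q = 2·1 + 6·4 + (-3)·4 = 2 + 24 - 12 = 14
|q| = √(1 + 16 + 16) = √33 ≈ 5.7446
comp_q p = 14 / √33 ≈ 2.437

2.437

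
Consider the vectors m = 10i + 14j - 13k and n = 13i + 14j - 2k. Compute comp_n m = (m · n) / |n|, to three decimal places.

18.324

m · n = 10·13 + 14·14 + (-13)·(-2) = 130 + 196 + 26 = 352
|n| = √(169 + 196 + 4) = √369 ≈ 19.2094
comp_n m = 352 / √369 ≈ 18.324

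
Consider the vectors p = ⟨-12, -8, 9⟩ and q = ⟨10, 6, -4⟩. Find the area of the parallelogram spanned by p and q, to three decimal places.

48.083

i: (-8)·(-4) - 9·6 = 32 - 54 = -22
j: 9·10 - (-12)·(-4) = 90 - 48 = 42
k: (-12)·6 - (-8)·10 = -72 - (-80) = 8
p × q = (-22, 42, 8)
|p × q| = √((-22)² + 42² + 8²) = √2312 ≈ 48.0833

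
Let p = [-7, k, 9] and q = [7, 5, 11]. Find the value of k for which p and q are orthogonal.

-10

p · q = (-7)·7 + k·5 + 9·11 = 50 + 5k
Set equal to 0: 5k = -50, so k = -10.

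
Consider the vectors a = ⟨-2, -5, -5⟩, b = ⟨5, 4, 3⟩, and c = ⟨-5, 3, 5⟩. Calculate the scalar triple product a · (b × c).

b × c:
i: 4·5 - 3·3 = 20 - 9 = 11
j: 3·(-5) - 5·5 = -15 - 25 = -40
k: 5·3 - 4·(-5) = 15 - (-20) = 35
b × c = (11, -40, 35)
a · (b × c) = (-2)·11 + (-5)·(-40) + (-5)·35 = -22 + 200 - 175 = 3

3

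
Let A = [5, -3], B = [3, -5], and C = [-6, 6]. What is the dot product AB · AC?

4

AB = B − A = (-2, -2)
AC = C − A = (-11, 9)
AB · AC = (-2)·(-11) + (-2)·9 = 22 - 18 = 4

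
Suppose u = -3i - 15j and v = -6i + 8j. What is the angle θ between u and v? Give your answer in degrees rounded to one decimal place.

u · v = (-3)·(-6) + (-15)·8 = 18 - 120 = -102
|u|² = 9 + 225 = 234,  |u| = √234 ≈ 15.297059
|v|² = 36 + 64 = 100,  |v| = √100 ≈ 10.000000
cos θ = -102 / (15.297059 · 10.000000) ≈ -0.66679
θ = arccos(-0.66679) ≈ 131.8°

131.8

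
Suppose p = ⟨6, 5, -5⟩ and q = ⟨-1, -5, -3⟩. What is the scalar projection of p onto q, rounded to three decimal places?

-2.704

p · q = 6·(-1) + 5·(-5) + (-5)·(-3) = -6 - 25 + 15 = -16
|q| = √(1 + 25 + 9) = √35 ≈ 5.9161
comp_q p = -16 / √35 ≈ -2.704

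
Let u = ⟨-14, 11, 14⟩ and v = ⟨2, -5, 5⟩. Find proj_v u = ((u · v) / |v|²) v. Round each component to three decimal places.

u · v = (-14)·2 + 11·(-5) + 14·5 = -28 - 55 + 70 = -13
|v|² = 4 + 25 + 25 = 54
proj_v u = (-13/54) · (2, -5, 5) ≈ (-0.481, 1.204, -1.204)

(-0.481, 1.204, -1.204)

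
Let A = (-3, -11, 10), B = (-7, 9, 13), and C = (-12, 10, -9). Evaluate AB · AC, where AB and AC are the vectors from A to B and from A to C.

AB = B − A = (-4, 20, 3)
AC = C − A = (-9, 21, -19)
AB · AC = (-4)·(-9) + 20·21 + 3·(-19) = 36 + 420 - 57 = 399

399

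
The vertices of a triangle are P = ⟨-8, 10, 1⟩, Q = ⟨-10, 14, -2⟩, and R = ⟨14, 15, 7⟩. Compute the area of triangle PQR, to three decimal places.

PQ = (-2, 4, -3),  PR = (22, 5, 6)
i: 4·6 - (-3)·5 = 24 - (-15) = 39
j: (-3)·22 - (-2)·6 = -66 - (-12) = -54
k: (-2)·5 - 4·22 = -10 - 88 = -98
PQ × PR = (39, -54, -98)
|PQ × PR| = √14041 ≈ 118.4947
area = ½ · 118.4947 ≈ 59.247

59.247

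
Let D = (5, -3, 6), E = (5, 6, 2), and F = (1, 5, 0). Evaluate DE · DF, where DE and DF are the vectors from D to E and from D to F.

96

DE = E − D = (0, 9, -4)
DF = F − D = (-4, 8, -6)
DE · DF = 0·(-4) + 9·8 + (-4)·(-6) = 0 + 72 + 24 = 96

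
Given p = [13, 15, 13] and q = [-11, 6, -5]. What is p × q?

(-153, -78, 243)

i: 15·(-5) - 13·6 = -75 - 78 = -153
j: 13·(-11) - 13·(-5) = -143 - (-65) = -78
k: 13·6 - 15·(-11) = 78 - (-165) = 243
p × q = (-153, -78, 243)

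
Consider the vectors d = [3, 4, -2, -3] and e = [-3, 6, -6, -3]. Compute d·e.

36

d · e = 3·(-3) + 4·6 + (-2)·(-6) + (-3)·(-3) = -9 + 24 + 12 + 9 = 36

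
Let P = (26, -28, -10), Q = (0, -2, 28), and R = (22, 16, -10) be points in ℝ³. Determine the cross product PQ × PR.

(-1672, -152, -1040)

PQ = (-26, 26, 38)
PR = (-4, 44, 0)
i: 26·0 - 38·44 = 0 - 1672 = -1672
j: 38·(-4) - (-26)·0 = -152 - 0 = -152
k: (-26)·44 - 26·(-4) = -1144 - (-104) = -1040
PQ × PR = (-1672, -152, -1040)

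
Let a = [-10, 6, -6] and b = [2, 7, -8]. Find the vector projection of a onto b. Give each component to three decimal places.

(1.197, 4.188, -4.786)

a · b = (-10)·2 + 6·7 + (-6)·(-8) = -20 + 42 + 48 = 70
|b|² = 4 + 49 + 64 = 117
proj_b a = (70/117) · (2, 7, -8) ≈ (1.197, 4.188, -4.786)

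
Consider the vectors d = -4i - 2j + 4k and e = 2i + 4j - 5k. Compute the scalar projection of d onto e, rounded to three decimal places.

-5.367

d · e = (-4)·2 + (-2)·4 + 4·(-5) = -8 - 8 - 20 = -36
|e| = √(4 + 16 + 25) = √45 ≈ 6.7082
comp_e d = -36 / √45 ≈ -5.367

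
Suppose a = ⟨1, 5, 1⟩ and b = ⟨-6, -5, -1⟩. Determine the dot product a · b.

a · b = 1·(-6) + 5·(-5) + 1·(-1) = -6 - 25 - 1 = -32

-32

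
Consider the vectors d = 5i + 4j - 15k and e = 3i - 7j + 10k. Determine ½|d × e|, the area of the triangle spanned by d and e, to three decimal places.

i: 4·10 - (-15)·(-7) = 40 - 105 = -65
j: (-15)·3 - 5·10 = -45 - 50 = -95
k: 5·(-7) - 4·3 = -35 - 12 = -47
d × e = (-65, -95, -47)
|d × e| = √((-65)² + (-95)² + (-47)²) = √15459 ≈ 124.3342
area = ½ · 124.3342 ≈ 62.167

62.167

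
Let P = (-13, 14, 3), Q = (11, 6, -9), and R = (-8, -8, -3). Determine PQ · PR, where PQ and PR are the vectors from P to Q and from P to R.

PQ = Q − P = (24, -8, -12)
PR = R − P = (5, -22, -6)
PQ · PR = 24·5 + (-8)·(-22) + (-12)·(-6) = 120 + 176 + 72 = 368

368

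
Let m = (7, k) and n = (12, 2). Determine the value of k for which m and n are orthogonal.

m · n = 7·12 + k·2 = 84 + 2k
Set equal to 0: 2k = -84, so k = -42.

-42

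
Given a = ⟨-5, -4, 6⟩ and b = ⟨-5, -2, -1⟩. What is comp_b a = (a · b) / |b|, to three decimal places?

a · b = (-5)·(-5) + (-4)·(-2) + 6·(-1) = 25 + 8 - 6 = 27
|b| = √(25 + 4 + 1) = √30 ≈ 5.4772
comp_b a = 27 / √30 ≈ 4.930

4.930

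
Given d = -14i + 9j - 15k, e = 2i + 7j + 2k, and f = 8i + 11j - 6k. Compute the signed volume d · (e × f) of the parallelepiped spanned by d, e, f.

1658

e × f:
i: 7·(-6) - 2·11 = -42 - 22 = -64
j: 2·8 - 2·(-6) = 16 - (-12) = 28
k: 2·11 - 7·8 = 22 - 56 = -34
e × f = (-64, 28, -34)
d · (e × f) = (-14)·(-64) + 9·28 + (-15)·(-34) = 896 + 252 + 510 = 1658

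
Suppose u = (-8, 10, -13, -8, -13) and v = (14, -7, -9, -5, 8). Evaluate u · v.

-129

u · v = (-8)·14 + 10·(-7) + (-13)·(-9) + (-8)·(-5) + (-13)·8 = -112 - 70 + 117 + 40 - 104 = -129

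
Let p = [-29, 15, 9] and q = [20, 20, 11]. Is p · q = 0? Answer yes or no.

p · q = (-29)·20 + 15·20 + 9·11 = -580 + 300 + 99 = -181
Nonzero, so the vectors are not orthogonal.

no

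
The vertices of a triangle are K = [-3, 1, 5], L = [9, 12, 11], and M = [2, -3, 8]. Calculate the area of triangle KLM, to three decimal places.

58.936

KL = (12, 11, 6),  KM = (5, -4, 3)
i: 11·3 - 6·(-4) = 33 - (-24) = 57
j: 6·5 - 12·3 = 30 - 36 = -6
k: 12·(-4) - 11·5 = -48 - 55 = -103
KL × KM = (57, -6, -103)
|KL × KM| = √13894 ≈ 117.8728
area = ½ · 117.8728 ≈ 58.936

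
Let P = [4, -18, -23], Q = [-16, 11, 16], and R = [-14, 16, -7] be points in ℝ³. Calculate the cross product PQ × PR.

PQ = (-20, 29, 39)
PR = (-18, 34, 16)
i: 29·16 - 39·34 = 464 - 1326 = -862
j: 39·(-18) - (-20)·16 = -702 - (-320) = -382
k: (-20)·34 - 29·(-18) = -680 - (-522) = -158
PQ × PR = (-862, -382, -158)

(-862, -382, -158)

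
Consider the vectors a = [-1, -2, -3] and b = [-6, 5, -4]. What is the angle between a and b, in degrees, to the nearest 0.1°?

75.9

a · b = (-1)·(-6) + (-2)·5 + (-3)·(-4) = 6 - 10 + 12 = 8
|a|² = 1 + 4 + 9 = 14,  |a| = √14 ≈ 3.741657
|b|² = 36 + 25 + 16 = 77,  |b| = √77 ≈ 8.774964
cos θ = 8 / (3.741657 · 8.774964) ≈ 0.24366
θ = arccos(0.24366) ≈ 75.9°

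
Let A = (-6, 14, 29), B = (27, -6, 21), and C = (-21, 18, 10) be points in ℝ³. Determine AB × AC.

AB = (33, -20, -8)
AC = (-15, 4, -19)
i: (-20)·(-19) - (-8)·4 = 380 - (-32) = 412
j: (-8)·(-15) - 33·(-19) = 120 - (-627) = 747
k: 33·4 - (-20)·(-15) = 132 - 300 = -168
AB × AC = (412, 747, -168)

(412, 747, -168)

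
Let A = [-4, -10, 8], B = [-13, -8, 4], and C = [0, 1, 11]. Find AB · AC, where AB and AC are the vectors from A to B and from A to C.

-26

AB = B − A = (-9, 2, -4)
AC = C − A = (4, 11, 3)
AB · AC = (-9)·4 + 2·11 + (-4)·3 = -36 + 22 - 12 = -26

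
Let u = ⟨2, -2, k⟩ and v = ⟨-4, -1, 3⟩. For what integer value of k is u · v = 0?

u · v = 2·(-4) + (-2)·(-1) + k·3 = -6 + 3k
Set equal to 0: 3k = 6, so k = 2.

2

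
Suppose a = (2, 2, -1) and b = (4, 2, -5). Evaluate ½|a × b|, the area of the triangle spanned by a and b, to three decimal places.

i: 2·(-5) - (-1)·2 = -10 - (-2) = -8
j: (-1)·4 - 2·(-5) = -4 - (-10) = 6
k: 2·2 - 2·4 = 4 - 8 = -4
a × b = (-8, 6, -4)
|a × b| = √((-8)² + 6² + (-4)²) = √116 ≈ 10.7703
area = ½ · 10.7703 ≈ 5.385

5.385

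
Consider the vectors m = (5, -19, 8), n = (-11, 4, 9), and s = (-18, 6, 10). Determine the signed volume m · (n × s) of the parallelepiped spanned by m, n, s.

966

n × s:
i: 4·10 - 9·6 = 40 - 54 = -14
j: 9·(-18) - (-11)·10 = -162 - (-110) = -52
k: (-11)·6 - 4·(-18) = -66 - (-72) = 6
n × s = (-14, -52, 6)
m · (n × s) = 5·(-14) + (-19)·(-52) + 8·6 = -70 + 988 + 48 = 966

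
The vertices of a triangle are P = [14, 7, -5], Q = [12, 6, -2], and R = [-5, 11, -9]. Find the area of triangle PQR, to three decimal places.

PQ = (-2, -1, 3),  PR = (-19, 4, -4)
i: (-1)·(-4) - 3·4 = 4 - 12 = -8
j: 3·(-19) - (-2)·(-4) = -57 - 8 = -65
k: (-2)·4 - (-1)·(-19) = -8 - 19 = -27
PQ × PR = (-8, -65, -27)
|PQ × PR| = √5018 ≈ 70.8378
area = ½ · 70.8378 ≈ 35.419

35.419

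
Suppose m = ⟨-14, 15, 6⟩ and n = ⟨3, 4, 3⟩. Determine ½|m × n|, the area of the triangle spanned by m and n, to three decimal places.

i: 15·3 - 6·4 = 45 - 24 = 21
j: 6·3 - (-14)·3 = 18 - (-42) = 60
k: (-14)·4 - 15·3 = -56 - 45 = -101
m × n = (21, 60, -101)
|m × n| = √(21² + 60² + (-101)²) = √14242 ≈ 119.3399
area = ½ · 119.3399 ≈ 59.670

59.670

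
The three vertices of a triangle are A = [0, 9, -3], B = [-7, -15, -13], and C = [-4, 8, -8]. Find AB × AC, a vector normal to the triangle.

AB = (-7, -24, -10)
AC = (-4, -1, -5)
i: (-24)·(-5) - (-10)·(-1) = 120 - 10 = 110
j: (-10)·(-4) - (-7)·(-5) = 40 - 35 = 5
k: (-7)·(-1) - (-24)·(-4) = 7 - 96 = -89
AB × AC = (110, 5, -89)

(110, 5, -89)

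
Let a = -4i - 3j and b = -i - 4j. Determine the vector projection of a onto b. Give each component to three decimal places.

a · b = (-4)·(-1) + (-3)·(-4) = 4 + 12 = 16
|b|² = 1 + 16 = 17
proj_b a = (16/17) · (-1, -4) ≈ (-0.941, -3.765)

(-0.941, -3.765)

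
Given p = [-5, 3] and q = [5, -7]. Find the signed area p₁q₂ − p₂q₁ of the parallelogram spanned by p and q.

20

(-5)·(-7) - 3·5 = 35 - 15 = 20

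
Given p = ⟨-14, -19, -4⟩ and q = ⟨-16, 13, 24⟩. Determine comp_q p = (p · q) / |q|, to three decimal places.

p · q = (-14)·(-16) + (-19)·13 + (-4)·24 = 224 - 247 - 96 = -119
|q| = √(256 + 169 + 576) = √1001 ≈ 31.6386
comp_q p = -119 / √1001 ≈ -3.761

-3.761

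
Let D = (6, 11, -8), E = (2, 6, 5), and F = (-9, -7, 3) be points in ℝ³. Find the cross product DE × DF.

(179, -151, -3)

DE = (-4, -5, 13)
DF = (-15, -18, 11)
i: (-5)·11 - 13·(-18) = -55 - (-234) = 179
j: 13·(-15) - (-4)·11 = -195 - (-44) = -151
k: (-4)·(-18) - (-5)·(-15) = 72 - 75 = -3
DE × DF = (179, -151, -3)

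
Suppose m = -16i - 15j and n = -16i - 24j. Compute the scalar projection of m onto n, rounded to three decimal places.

21.356

m · n = (-16)·(-16) + (-15)·(-24) = 256 + 360 = 616
|n| = √(256 + 576) = √832 ≈ 28.8444
comp_n m = 616 / √832 ≈ 21.356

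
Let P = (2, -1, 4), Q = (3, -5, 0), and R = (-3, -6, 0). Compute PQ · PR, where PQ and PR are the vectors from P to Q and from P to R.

PQ = Q − P = (1, -4, -4)
PR = R − P = (-5, -5, -4)
PQ · PR = 1·(-5) + (-4)·(-5) + (-4)·(-4) = -5 + 20 + 16 = 31

31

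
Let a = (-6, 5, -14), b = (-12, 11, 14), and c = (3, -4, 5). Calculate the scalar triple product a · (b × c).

b × c:
i: 11·5 - 14·(-4) = 55 - (-56) = 111
j: 14·3 - (-12)·5 = 42 - (-60) = 102
k: (-12)·(-4) - 11·3 = 48 - 33 = 15
b × c = (111, 102, 15)
a · (b × c) = (-6)·111 + 5·102 + (-14)·15 = -666 + 510 - 210 = -366

-366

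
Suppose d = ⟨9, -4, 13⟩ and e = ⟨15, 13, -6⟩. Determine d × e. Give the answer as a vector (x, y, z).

i: (-4)·(-6) - 13·13 = 24 - 169 = -145
j: 13·15 - 9·(-6) = 195 - (-54) = 249
k: 9·13 - (-4)·15 = 117 - (-60) = 177
d × e = (-145, 249, 177)

(-145, 249, 177)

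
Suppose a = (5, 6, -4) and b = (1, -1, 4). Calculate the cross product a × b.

(20, -24, -11)

i: 6·4 - (-4)·(-1) = 24 - 4 = 20
j: (-4)·1 - 5·4 = -4 - 20 = -24
k: 5·(-1) - 6·1 = -5 - 6 = -11
a × b = (20, -24, -11)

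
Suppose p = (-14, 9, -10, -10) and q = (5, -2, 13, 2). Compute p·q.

p · q = (-14)·5 + 9·(-2) + (-10)·13 + (-10)·2 = -70 - 18 - 130 - 20 = -238

-238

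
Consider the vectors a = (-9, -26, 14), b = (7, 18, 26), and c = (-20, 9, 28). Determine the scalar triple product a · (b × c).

22108

b × c:
i: 18·28 - 26·9 = 504 - 234 = 270
j: 26·(-20) - 7·28 = -520 - 196 = -716
k: 7·9 - 18·(-20) = 63 - (-360) = 423
b × c = (270, -716, 423)
a · (b × c) = (-9)·270 + (-26)·(-716) + 14·423 = -2430 + 18616 + 5922 = 22108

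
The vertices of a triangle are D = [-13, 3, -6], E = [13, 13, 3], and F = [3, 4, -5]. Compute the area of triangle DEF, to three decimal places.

DE = (26, 10, 9),  DF = (16, 1, 1)
i: 10·1 - 9·1 = 10 - 9 = 1
j: 9·16 - 26·1 = 144 - 26 = 118
k: 26·1 - 10·16 = 26 - 160 = -134
DE × DF = (1, 118, -134)
|DE × DF| = √31881 ≈ 178.5525
area = ½ · 178.5525 ≈ 89.276

89.276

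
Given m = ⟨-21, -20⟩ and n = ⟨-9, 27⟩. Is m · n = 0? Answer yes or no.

no

m · n = (-21)·(-9) + (-20)·27 = 189 - 540 = -351
Nonzero, so the vectors are not orthogonal.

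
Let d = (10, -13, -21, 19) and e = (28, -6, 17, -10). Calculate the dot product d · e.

-189

d · e = 10·28 + (-13)·(-6) + (-21)·17 + 19·(-10) = 280 + 78 - 357 - 190 = -189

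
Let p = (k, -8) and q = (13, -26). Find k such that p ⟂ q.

p · q = k·13 + (-8)·(-26) = 208 + 13k
Set equal to 0: 13k = -208, so k = -16.

-16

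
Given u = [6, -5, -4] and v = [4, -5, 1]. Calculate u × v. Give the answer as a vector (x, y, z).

i: (-5)·1 - (-4)·(-5) = -5 - 20 = -25
j: (-4)·4 - 6·1 = -16 - 6 = -22
k: 6·(-5) - (-5)·4 = -30 - (-20) = -10
u × v = (-25, -22, -10)

(-25, -22, -10)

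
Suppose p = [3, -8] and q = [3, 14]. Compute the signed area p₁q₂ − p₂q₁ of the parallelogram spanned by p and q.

66

3·14 - (-8)·3 = 42 - (-24) = 66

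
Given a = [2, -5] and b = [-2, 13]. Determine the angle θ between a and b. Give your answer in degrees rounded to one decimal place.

a · b = 2·(-2) + (-5)·13 = -4 - 65 = -69
|a|² = 4 + 25 = 29,  |a| = √29 ≈ 5.385165
|b|² = 4 + 169 = 173,  |b| = √173 ≈ 13.152946
cos θ = -69 / (5.385165 · 13.152946) ≈ -0.97415
θ = arccos(-0.97415) ≈ 166.9°

166.9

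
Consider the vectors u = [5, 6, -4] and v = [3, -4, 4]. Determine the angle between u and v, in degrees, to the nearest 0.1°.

116.4

u · v = 5·3 + 6·(-4) + (-4)·4 = 15 - 24 - 16 = -25
|u|² = 25 + 36 + 16 = 77,  |u| = √77 ≈ 8.774964
|v|² = 9 + 16 + 16 = 41,  |v| = √41 ≈ 6.403124
cos θ = -25 / (8.774964 · 6.403124) ≈ -0.44494
θ = arccos(-0.44494) ≈ 116.4°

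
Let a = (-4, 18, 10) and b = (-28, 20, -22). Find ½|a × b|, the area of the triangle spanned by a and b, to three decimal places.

i: 18·(-22) - 10·20 = -396 - 200 = -596
j: 10·(-28) - (-4)·(-22) = -280 - 88 = -368
k: (-4)·20 - 18·(-28) = -80 - (-504) = 424
a × b = (-596, -368, 424)
|a × b| = √((-596)² + (-368)² + 424²) = √670416 ≈ 818.7894
area = ½ · 818.7894 ≈ 409.395

409.395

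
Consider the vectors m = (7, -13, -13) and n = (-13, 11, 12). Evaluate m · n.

m · n = 7·(-13) + (-13)·11 + (-13)·12 = -91 - 143 - 156 = -390

-390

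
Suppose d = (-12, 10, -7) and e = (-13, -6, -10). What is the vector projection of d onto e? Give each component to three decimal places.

d · e = (-12)·(-13) + 10·(-6) + (-7)·(-10) = 156 - 60 + 70 = 166
|e|² = 169 + 36 + 100 = 305
proj_e d = (166/305) · (-13, -6, -10) ≈ (-7.075, -3.266, -5.443)

(-7.075, -3.266, -5.443)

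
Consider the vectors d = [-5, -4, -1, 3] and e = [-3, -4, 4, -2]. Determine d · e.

d · e = (-5)·(-3) + (-4)·(-4) + (-1)·4 + 3·(-2) = 15 + 16 - 4 - 6 = 21

21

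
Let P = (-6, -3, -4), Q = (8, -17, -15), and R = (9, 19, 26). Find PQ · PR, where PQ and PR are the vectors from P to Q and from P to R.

PQ = Q − P = (14, -14, -11)
PR = R − P = (15, 22, 30)
PQ · PR = 14·15 + (-14)·22 + (-11)·30 = 210 - 308 - 330 = -428

-428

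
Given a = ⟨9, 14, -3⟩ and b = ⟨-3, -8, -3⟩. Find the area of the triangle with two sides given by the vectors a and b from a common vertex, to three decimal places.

40.472

i: 14·(-3) - (-3)·(-8) = -42 - 24 = -66
j: (-3)·(-3) - 9·(-3) = 9 - (-27) = 36
k: 9·(-8) - 14·(-3) = -72 - (-42) = -30
a × b = (-66, 36, -30)
|a × b| = √((-66)² + 36² + (-30)²) = √6552 ≈ 80.9444
area = ½ · 80.9444 ≈ 40.472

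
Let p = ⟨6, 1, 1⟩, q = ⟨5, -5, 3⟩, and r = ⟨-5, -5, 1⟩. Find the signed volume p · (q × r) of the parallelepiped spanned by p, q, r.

q × r:
i: (-5)·1 - 3·(-5) = -5 - (-15) = 10
j: 3·(-5) - 5·1 = -15 - 5 = -20
k: 5·(-5) - (-5)·(-5) = -25 - 25 = -50
q × r = (10, -20, -50)
p · (q × r) = 6·10 + 1·(-20) + 1·(-50) = 60 - 20 - 50 = -10

-10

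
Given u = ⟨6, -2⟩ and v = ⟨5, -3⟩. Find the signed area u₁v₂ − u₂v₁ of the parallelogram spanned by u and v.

6·(-3) - (-2)·5 = -18 - (-10) = -8

-8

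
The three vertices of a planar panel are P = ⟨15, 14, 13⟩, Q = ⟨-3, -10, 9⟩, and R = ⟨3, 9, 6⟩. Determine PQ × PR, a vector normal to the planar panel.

PQ = (-18, -24, -4)
PR = (-12, -5, -7)
i: (-24)·(-7) - (-4)·(-5) = 168 - 20 = 148
j: (-4)·(-12) - (-18)·(-7) = 48 - 126 = -78
k: (-18)·(-5) - (-24)·(-12) = 90 - 288 = -198
PQ × PR = (148, -78, -198)

(148, -78, -198)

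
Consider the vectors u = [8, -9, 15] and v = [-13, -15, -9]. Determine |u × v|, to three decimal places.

406.121

i: (-9)·(-9) - 15·(-15) = 81 - (-225) = 306
j: 15·(-13) - 8·(-9) = -195 - (-72) = -123
k: 8·(-15) - (-9)·(-13) = -120 - 117 = -237
u × v = (306, -123, -237)
|u × v| = √(306² + (-123)² + (-237)²) = √164934 ≈ 406.1207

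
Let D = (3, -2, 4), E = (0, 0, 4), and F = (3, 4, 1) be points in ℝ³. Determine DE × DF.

DE = (-3, 2, 0)
DF = (0, 6, -3)
i: 2·(-3) - 0·6 = -6 - 0 = -6
j: 0·0 - (-3)·(-3) = 0 - 9 = -9
k: (-3)·6 - 2·0 = -18 - 0 = -18
DE × DF = (-6, -9, -18)

(-6, -9, -18)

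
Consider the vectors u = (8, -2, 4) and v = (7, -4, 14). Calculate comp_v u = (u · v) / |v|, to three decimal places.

u · v = 8·7 + (-2)·(-4) + 4·14 = 56 + 8 + 56 = 120
|v| = √(49 + 16 + 196) = √261 ≈ 16.1555
comp_v u = 120 / √261 ≈ 7.428

7.428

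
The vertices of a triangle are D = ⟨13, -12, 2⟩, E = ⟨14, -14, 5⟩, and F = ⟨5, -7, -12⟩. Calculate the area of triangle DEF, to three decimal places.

DE = (1, -2, 3),  DF = (-8, 5, -14)
i: (-2)·(-14) - 3·5 = 28 - 15 = 13
j: 3·(-8) - 1·(-14) = -24 - (-14) = -10
k: 1·5 - (-2)·(-8) = 5 - 16 = -11
DE × DF = (13, -10, -11)
|DE × DF| = √390 ≈ 19.7484
area = ½ · 19.7484 ≈ 9.874

9.874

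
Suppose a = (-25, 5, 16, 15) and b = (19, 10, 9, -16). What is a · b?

-521

a · b = (-25)·19 + 5·10 + 16·9 + 15·(-16) = -475 + 50 + 144 - 240 = -521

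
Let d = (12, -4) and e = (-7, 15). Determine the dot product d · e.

-144

d · e = 12·(-7) + (-4)·15 = -84 - 60 = -144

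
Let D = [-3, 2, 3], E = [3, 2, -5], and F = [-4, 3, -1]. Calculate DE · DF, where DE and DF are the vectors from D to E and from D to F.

26

DE = E − D = (6, 0, -8)
DF = F − D = (-1, 1, -4)
DE · DF = 6·(-1) + 0·1 + (-8)·(-4) = -6 + 0 + 32 = 26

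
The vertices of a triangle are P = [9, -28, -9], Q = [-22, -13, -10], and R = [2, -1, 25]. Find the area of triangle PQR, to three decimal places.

698.197

PQ = (-31, 15, -1),  PR = (-7, 27, 34)
i: 15·34 - (-1)·27 = 510 - (-27) = 537
j: (-1)·(-7) - (-31)·34 = 7 - (-1054) = 1061
k: (-31)·27 - 15·(-7) = -837 - (-105) = -732
PQ × PR = (537, 1061, -732)
|PQ × PR| = √1949914 ≈ 1396.3932
area = ½ · 1396.3932 ≈ 698.197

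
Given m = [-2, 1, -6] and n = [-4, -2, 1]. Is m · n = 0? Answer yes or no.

m · n = (-2)·(-4) + 1·(-2) + (-6)·1 = 8 - 2 - 6 = 0
Zero, so the vectors are orthogonal.

yes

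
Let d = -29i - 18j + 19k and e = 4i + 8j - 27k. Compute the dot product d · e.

d · e = (-29)·4 + (-18)·8 + 19·(-27) = -116 - 144 - 513 = -773

-773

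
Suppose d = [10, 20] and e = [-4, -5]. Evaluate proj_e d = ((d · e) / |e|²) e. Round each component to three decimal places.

(13.659, 17.073)

d · e = 10·(-4) + 20·(-5) = -40 - 100 = -140
|e|² = 16 + 25 = 41
proj_e d = (-140/41) · (-4, -5) ≈ (13.659, 17.073)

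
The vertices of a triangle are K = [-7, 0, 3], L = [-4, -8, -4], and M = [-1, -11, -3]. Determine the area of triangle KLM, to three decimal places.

KL = (3, -8, -7),  KM = (6, -11, -6)
i: (-8)·(-6) - (-7)·(-11) = 48 - 77 = -29
j: (-7)·6 - 3·(-6) = -42 - (-18) = -24
k: 3·(-11) - (-8)·6 = -33 - (-48) = 15
KL × KM = (-29, -24, 15)
|KL × KM| = √1642 ≈ 40.5216
area = ½ · 40.5216 ≈ 20.261

20.261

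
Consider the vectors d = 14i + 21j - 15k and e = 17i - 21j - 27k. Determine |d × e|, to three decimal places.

i: 21·(-27) - (-15)·(-21) = -567 - 315 = -882
j: (-15)·17 - 14·(-27) = -255 - (-378) = 123
k: 14·(-21) - 21·17 = -294 - 357 = -651
d × e = (-882, 123, -651)
|d × e| = √((-882)² + 123² + (-651)²) = √1216854 ≈ 1103.1111

1103.111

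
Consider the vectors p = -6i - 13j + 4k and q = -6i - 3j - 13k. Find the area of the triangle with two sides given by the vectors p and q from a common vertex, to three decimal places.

108.126

i: (-13)·(-13) - 4·(-3) = 169 - (-12) = 181
j: 4·(-6) - (-6)·(-13) = -24 - 78 = -102
k: (-6)·(-3) - (-13)·(-6) = 18 - 78 = -60
p × q = (181, -102, -60)
|p × q| = √(181² + (-102)² + (-60)²) = √46765 ≈ 216.2522
area = ½ · 216.2522 ≈ 108.126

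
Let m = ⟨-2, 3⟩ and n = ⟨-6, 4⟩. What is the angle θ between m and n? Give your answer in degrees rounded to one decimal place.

m · n = (-2)·(-6) + 3·4 = 12 + 12 = 24
|m|² = 4 + 9 = 13,  |m| = √13 ≈ 3.605551
|n|² = 36 + 16 = 52,  |n| = √52 ≈ 7.211103
cos θ = 24 / (3.605551 · 7.211103) ≈ 0.92308
θ = arccos(0.92308) ≈ 22.6°

22.6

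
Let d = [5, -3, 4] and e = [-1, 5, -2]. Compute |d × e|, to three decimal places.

26.758

i: (-3)·(-2) - 4·5 = 6 - 20 = -14
j: 4·(-1) - 5·(-2) = -4 - (-10) = 6
k: 5·5 - (-3)·(-1) = 25 - 3 = 22
d × e = (-14, 6, 22)
|d × e| = √((-14)² + 6² + 22²) = √716 ≈ 26.7582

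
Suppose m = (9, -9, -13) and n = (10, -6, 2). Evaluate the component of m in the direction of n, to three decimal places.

9.973

m · n = 9·10 + (-9)·(-6) + (-13)·2 = 90 + 54 - 26 = 118
|n| = √(100 + 36 + 4) = √140 ≈ 11.8322
comp_n m = 118 / √140 ≈ 9.973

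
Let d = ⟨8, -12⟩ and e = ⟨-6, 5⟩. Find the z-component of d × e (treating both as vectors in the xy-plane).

-32

8·5 - (-12)·(-6) = 40 - 72 = -32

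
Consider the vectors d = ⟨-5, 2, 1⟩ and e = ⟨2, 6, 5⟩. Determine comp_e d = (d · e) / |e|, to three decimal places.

0.868

d · e = (-5)·2 + 2·6 + 1·5 = -10 + 12 + 5 = 7
|e| = √(4 + 36 + 25) = √65 ≈ 8.0623
comp_e d = 7 / √65 ≈ 0.868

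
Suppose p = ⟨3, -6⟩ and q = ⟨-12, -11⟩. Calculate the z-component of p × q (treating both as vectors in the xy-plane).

3·(-11) - (-6)·(-12) = -33 - 72 = -105

-105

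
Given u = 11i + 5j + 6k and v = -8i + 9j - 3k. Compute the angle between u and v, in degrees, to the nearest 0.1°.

u · v = 11·(-8) + 5·9 + 6·(-3) = -88 + 45 - 18 = -61
|u|² = 121 + 25 + 36 = 182,  |u| = √182 ≈ 13.490738
|v|² = 64 + 81 + 9 = 154,  |v| = √154 ≈ 12.409674
cos θ = -61 / (13.490738 · 12.409674) ≈ -0.36436
θ = arccos(-0.36436) ≈ 111.4°

111.4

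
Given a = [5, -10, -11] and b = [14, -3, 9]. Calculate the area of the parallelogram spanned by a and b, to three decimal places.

265.245

i: (-10)·9 - (-11)·(-3) = -90 - 33 = -123
j: (-11)·14 - 5·9 = -154 - 45 = -199
k: 5·(-3) - (-10)·14 = -15 - (-140) = 125
a × b = (-123, -199, 125)
|a × b| = √((-123)² + (-199)² + 125²) = √70355 ≈ 265.2452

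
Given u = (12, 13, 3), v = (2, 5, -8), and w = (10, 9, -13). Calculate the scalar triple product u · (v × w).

-714

v × w:
i: 5·(-13) - (-8)·9 = -65 - (-72) = 7
j: (-8)·10 - 2·(-13) = -80 - (-26) = -54
k: 2·9 - 5·10 = 18 - 50 = -32
v × w = (7, -54, -32)
u · (v × w) = 12·7 + 13·(-54) + 3·(-32) = 84 - 702 - 96 = -714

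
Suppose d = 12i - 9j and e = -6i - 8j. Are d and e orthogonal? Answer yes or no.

yes

d · e = 12·(-6) + (-9)·(-8) = -72 + 72 = 0
Zero, so the vectors are orthogonal.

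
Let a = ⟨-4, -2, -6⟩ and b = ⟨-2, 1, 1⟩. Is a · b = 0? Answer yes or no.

yes

a · b = (-4)·(-2) + (-2)·1 + (-6)·1 = 8 - 2 - 6 = 0
Zero, so the vectors are orthogonal.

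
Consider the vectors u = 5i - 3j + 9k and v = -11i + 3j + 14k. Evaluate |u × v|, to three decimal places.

i: (-3)·14 - 9·3 = -42 - 27 = -69
j: 9·(-11) - 5·14 = -99 - 70 = -169
k: 5·3 - (-3)·(-11) = 15 - 33 = -18
u × v = (-69, -169, -18)
|u × v| = √((-69)² + (-169)² + (-18)²) = √33646 ≈ 183.4285

183.428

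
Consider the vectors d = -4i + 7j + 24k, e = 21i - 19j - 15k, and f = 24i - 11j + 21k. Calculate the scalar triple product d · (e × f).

e × f:
i: (-19)·21 - (-15)·(-11) = -399 - 165 = -564
j: (-15)·24 - 21·21 = -360 - 441 = -801
k: 21·(-11) - (-19)·24 = -231 - (-456) = 225
e × f = (-564, -801, 225)
d · (e × f) = (-4)·(-564) + 7·(-801) + 24·225 = 2256 - 5607 + 5400 = 2049

2049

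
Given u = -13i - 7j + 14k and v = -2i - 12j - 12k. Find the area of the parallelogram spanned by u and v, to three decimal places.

342.818

i: (-7)·(-12) - 14·(-12) = 84 - (-168) = 252
j: 14·(-2) - (-13)·(-12) = -28 - 156 = -184
k: (-13)·(-12) - (-7)·(-2) = 156 - 14 = 142
u × v = (252, -184, 142)
|u × v| = √(252² + (-184)² + 142²) = √117524 ≈ 342.8177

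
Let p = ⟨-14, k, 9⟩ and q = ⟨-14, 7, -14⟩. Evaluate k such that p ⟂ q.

-10

p · q = (-14)·(-14) + k·7 + 9·(-14) = 70 + 7k
Set equal to 0: 7k = -70, so k = -10.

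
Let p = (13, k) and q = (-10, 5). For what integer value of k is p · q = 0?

26

p · q = 13·(-10) + k·5 = -130 + 5k
Set equal to 0: 5k = 130, so k = 26.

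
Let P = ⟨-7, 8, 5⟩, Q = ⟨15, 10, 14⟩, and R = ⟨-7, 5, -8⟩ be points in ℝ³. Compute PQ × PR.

PQ = (22, 2, 9)
PR = (0, -3, -13)
i: 2·(-13) - 9·(-3) = -26 - (-27) = 1
j: 9·0 - 22·(-13) = 0 - (-286) = 286
k: 22·(-3) - 2·0 = -66 - 0 = -66
PQ × PR = (1, 286, -66)

(1, 286, -66)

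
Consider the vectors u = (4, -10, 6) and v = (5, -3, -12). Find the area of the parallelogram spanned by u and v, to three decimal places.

i: (-10)·(-12) - 6·(-3) = 120 - (-18) = 138
j: 6·5 - 4·(-12) = 30 - (-48) = 78
k: 4·(-3) - (-10)·5 = -12 - (-50) = 38
u × v = (138, 78, 38)
|u × v| = √(138² + 78² + 38²) = √26572 ≈ 163.0092

163.009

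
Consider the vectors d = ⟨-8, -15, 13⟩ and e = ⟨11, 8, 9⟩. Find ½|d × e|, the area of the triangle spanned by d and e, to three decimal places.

168.484

i: (-15)·9 - 13·8 = -135 - 104 = -239
j: 13·11 - (-8)·9 = 143 - (-72) = 215
k: (-8)·8 - (-15)·11 = -64 - (-165) = 101
d × e = (-239, 215, 101)
|d × e| = √((-239)² + 215² + 101²) = √113547 ≈ 336.9674
area = ½ · 336.9674 ≈ 168.484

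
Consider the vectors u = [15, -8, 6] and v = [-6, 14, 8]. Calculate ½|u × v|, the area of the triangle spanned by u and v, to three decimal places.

i: (-8)·8 - 6·14 = -64 - 84 = -148
j: 6·(-6) - 15·8 = -36 - 120 = -156
k: 15·14 - (-8)·(-6) = 210 - 48 = 162
u × v = (-148, -156, 162)
|u × v| = √((-148)² + (-156)² + 162²) = √72484 ≈ 269.2285
area = ½ · 269.2285 ≈ 134.614

134.614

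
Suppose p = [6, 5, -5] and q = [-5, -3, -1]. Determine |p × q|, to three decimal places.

i: 5·(-1) - (-5)·(-3) = -5 - 15 = -20
j: (-5)·(-5) - 6·(-1) = 25 - (-6) = 31
k: 6·(-3) - 5·(-5) = -18 - (-25) = 7
p × q = (-20, 31, 7)
|p × q| = √((-20)² + 31² + 7²) = √1410 ≈ 37.5500

37.550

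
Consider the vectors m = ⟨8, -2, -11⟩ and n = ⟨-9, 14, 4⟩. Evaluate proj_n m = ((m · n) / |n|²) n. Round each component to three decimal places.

(4.423, -6.881, -1.966)

m · n = 8·(-9) + (-2)·14 + (-11)·4 = -72 - 28 - 44 = -144
|n|² = 81 + 196 + 16 = 293
proj_n m = (-144/293) · (-9, 14, 4) ≈ (4.423, -6.881, -1.966)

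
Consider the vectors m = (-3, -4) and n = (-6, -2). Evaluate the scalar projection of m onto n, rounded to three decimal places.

4.111

m · n = (-3)·(-6) + (-4)·(-2) = 18 + 8 = 26
|n| = √(36 + 4) = √40 ≈ 6.3246
comp_n m = 26 / √40 ≈ 4.111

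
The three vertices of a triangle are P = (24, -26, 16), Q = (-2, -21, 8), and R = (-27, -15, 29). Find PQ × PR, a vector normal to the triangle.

PQ = (-26, 5, -8)
PR = (-51, 11, 13)
i: 5·13 - (-8)·11 = 65 - (-88) = 153
j: (-8)·(-51) - (-26)·13 = 408 - (-338) = 746
k: (-26)·11 - 5·(-51) = -286 - (-255) = -31
PQ × PR = (153, 746, -31)

(153, 746, -31)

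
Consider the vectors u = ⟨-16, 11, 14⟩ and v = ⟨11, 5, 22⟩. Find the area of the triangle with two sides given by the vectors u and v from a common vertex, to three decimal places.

285.491

i: 11·22 - 14·5 = 242 - 70 = 172
j: 14·11 - (-16)·22 = 154 - (-352) = 506
k: (-16)·5 - 11·11 = -80 - 121 = -201
u × v = (172, 506, -201)
|u × v| = √(172² + 506² + (-201)²) = √326021 ≈ 570.9825
area = ½ · 570.9825 ≈ 285.491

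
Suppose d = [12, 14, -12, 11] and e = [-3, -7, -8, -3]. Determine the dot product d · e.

d · e = 12·(-3) + 14·(-7) + (-12)·(-8) + 11·(-3) = -36 - 98 + 96 - 33 = -71

-71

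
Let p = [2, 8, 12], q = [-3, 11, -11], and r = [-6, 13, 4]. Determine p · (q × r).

1322

q × r:
i: 11·4 - (-11)·13 = 44 - (-143) = 187
j: (-11)·(-6) - (-3)·4 = 66 - (-12) = 78
k: (-3)·13 - 11·(-6) = -39 - (-66) = 27
q × r = (187, 78, 27)
p · (q × r) = 2·187 + 8·78 + 12·27 = 374 + 624 + 324 = 1322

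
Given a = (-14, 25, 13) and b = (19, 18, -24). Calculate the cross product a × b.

(-834, -89, -727)

i: 25·(-24) - 13·18 = -600 - 234 = -834
j: 13·19 - (-14)·(-24) = 247 - 336 = -89
k: (-14)·18 - 25·19 = -252 - 475 = -727
a × b = (-834, -89, -727)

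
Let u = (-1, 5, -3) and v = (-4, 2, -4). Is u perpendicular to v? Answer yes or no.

u · v = (-1)·(-4) + 5·2 + (-3)·(-4) = 4 + 10 + 12 = 26
Nonzero, so the vectors are not orthogonal.

no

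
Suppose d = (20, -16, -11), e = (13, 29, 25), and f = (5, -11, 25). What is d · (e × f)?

26368

e × f:
i: 29·25 - 25·(-11) = 725 - (-275) = 1000
j: 25·5 - 13·25 = 125 - 325 = -200
k: 13·(-11) - 29·5 = -143 - 145 = -288
e × f = (1000, -200, -288)
d · (e × f) = 20·1000 + (-16)·(-200) + (-11)·(-288) = 20000 + 3200 + 3168 = 26368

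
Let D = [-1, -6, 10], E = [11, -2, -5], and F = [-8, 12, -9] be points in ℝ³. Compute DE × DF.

(194, 333, 244)

DE = (12, 4, -15)
DF = (-7, 18, -19)
i: 4·(-19) - (-15)·18 = -76 - (-270) = 194
j: (-15)·(-7) - 12·(-19) = 105 - (-228) = 333
k: 12·18 - 4·(-7) = 216 - (-28) = 244
DE × DF = (194, 333, 244)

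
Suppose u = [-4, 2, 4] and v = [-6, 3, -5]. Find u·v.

u · v = (-4)·(-6) + 2·3 + 4·(-5) = 24 + 6 - 20 = 10

10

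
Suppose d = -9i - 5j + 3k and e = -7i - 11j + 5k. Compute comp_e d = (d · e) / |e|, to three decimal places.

9.524

d · e = (-9)·(-7) + (-5)·(-11) + 3·5 = 63 + 55 + 15 = 133
|e| = √(49 + 121 + 25) = √195 ≈ 13.9642
comp_e d = 133 / √195 ≈ 9.524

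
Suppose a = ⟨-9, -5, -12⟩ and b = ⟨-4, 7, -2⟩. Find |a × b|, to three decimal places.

i: (-5)·(-2) - (-12)·7 = 10 - (-84) = 94
j: (-12)·(-4) - (-9)·(-2) = 48 - 18 = 30
k: (-9)·7 - (-5)·(-4) = -63 - 20 = -83
a × b = (94, 30, -83)
|a × b| = √(94² + 30² + (-83)²) = √16625 ≈ 128.9380

128.938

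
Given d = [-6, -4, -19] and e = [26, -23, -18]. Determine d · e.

278

d · e = (-6)·26 + (-4)·(-23) + (-19)·(-18) = -156 + 92 + 342 = 278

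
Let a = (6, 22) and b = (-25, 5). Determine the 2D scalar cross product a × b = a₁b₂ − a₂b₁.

580

6·5 - 22·(-25) = 30 - (-550) = 580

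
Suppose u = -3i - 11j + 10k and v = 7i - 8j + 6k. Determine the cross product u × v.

(14, 88, 101)

i: (-11)·6 - 10·(-8) = -66 - (-80) = 14
j: 10·7 - (-3)·6 = 70 - (-18) = 88
k: (-3)·(-8) - (-11)·7 = 24 - (-77) = 101
u × v = (14, 88, 101)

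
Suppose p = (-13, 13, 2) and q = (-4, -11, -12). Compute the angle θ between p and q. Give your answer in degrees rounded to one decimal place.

111.8

p · q = (-13)·(-4) + 13·(-11) + 2·(-12) = 52 - 143 - 24 = -115
|p|² = 169 + 169 + 4 = 342,  |p| = √342 ≈ 18.493242
|q|² = 16 + 121 + 144 = 281,  |q| = √281 ≈ 16.763055
cos θ = -115 / (18.493242 · 16.763055) ≈ -0.37096
θ = arccos(-0.37096) ≈ 111.8°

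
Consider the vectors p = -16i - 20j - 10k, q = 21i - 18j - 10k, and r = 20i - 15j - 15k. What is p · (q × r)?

q × r:
i: (-18)·(-15) - (-10)·(-15) = 270 - 150 = 120
j: (-10)·20 - 21·(-15) = -200 - (-315) = 115
k: 21·(-15) - (-18)·20 = -315 - (-360) = 45
q × r = (120, 115, 45)
p · (q × r) = (-16)·120 + (-20)·115 + (-10)·45 = -1920 - 2300 - 450 = -4670

-4670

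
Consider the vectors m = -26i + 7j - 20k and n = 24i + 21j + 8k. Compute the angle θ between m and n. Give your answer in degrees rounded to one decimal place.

m · n = (-26)·24 + 7·21 + (-20)·8 = -624 + 147 - 160 = -637
|m|² = 676 + 49 + 400 = 1125,  |m| = √1125 ≈ 33.541020
|n|² = 576 + 441 + 64 = 1081,  |n| = √1081 ≈ 32.878564
cos θ = -637 / (33.541020 · 32.878564) ≈ -0.57763
θ = arccos(-0.57763) ≈ 125.3°

125.3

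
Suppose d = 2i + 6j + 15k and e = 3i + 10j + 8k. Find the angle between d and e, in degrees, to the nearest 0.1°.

29.7

d · e = 2·3 + 6·10 + 15·8 = 6 + 60 + 120 = 186
|d|² = 4 + 36 + 225 = 265,  |d| = √265 ≈ 16.278821
|e|² = 9 + 100 + 64 = 173,  |e| = √173 ≈ 13.152946
cos θ = 186 / (16.278821 · 13.152946) ≈ 0.86869
θ = arccos(0.86869) ≈ 29.7°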